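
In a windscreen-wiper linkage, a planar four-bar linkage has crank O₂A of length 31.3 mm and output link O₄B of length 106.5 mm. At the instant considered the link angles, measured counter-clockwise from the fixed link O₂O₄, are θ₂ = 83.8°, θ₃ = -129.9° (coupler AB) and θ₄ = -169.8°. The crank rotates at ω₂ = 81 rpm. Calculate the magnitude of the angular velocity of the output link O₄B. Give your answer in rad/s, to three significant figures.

ω₂ = 8.482 rad/s (from 81 rpm).
Differentiating the loop-closure r₂e^{iθ₂}+r₃e^{iθ₃}=r₁+r₄e^{iθ₄} gives r₂ω₂e^{iθ₂}+r₃ω₃e^{iθ₃}=r₄ω₄e^{iθ₄}.
Eliminating the other unknown: ω₄ = r₂ω₂ sin(θ₂−θ₃) / [r₄ sin(θ₄−θ₃)].
Numerator sine = -0.55484; denominator sine = -0.64145.
Result = 0.0313·8.482·(-0.55484) / (0.1065·(-0.64145)) = +2.1563 rad/s; magnitude 2.1563 rad/s.

2.16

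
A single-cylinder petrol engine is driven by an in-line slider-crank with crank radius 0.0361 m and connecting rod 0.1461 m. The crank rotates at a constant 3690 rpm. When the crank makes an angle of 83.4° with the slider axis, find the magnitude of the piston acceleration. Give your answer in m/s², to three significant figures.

717

ω = 2π·3690/60 = 386.4 rad/s
x(θ) = r cosθ + √(L² − r² sin²θ); with ω constant, a = ω²·d²x/dθ².
d²x/dθ² = −r cosθ − r²(cos2θ)/√u − r⁴ sin²2θ/(4u^{3/2}),  u = L² − r² sin²θ = 0.0200592 m².
Substituting r = 0.0361 m, L = 0.1461 m, θ = 83.4°: d²x/dθ² = +0.0048013 m.
a = ω²·d²x/dθ² = (386.4)²·(+0.0048013) = +716.92 m/s²;  |a| = 716.92 m/s².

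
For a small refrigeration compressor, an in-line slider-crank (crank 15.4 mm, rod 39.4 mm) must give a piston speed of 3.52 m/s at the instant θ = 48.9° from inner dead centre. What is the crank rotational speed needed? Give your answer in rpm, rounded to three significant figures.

For an in-line slider-crank, |v_piston| = rω|sinθ|·[1 + r cosθ/√(L² − r² sin²θ)].
With r = 0.0154 m, L = 0.0394 m, θ = 48.9°: the bracketed kinematic factor |dx/dθ| = 0.014725 m.
ω = v/|dx/dθ| = 3.52/0.014725 = 239.05 rad/s.
N = 60ω/(2π) = 2282.7 rpm.

2280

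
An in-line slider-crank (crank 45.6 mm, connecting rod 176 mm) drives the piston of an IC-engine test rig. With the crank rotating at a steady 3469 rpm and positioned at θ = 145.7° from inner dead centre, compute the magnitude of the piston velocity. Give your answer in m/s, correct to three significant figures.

ω = 2π·3469/60 = 363.3 rad/s
For an in-line slider-crank, x = r cosθ + √(L² − r² sin²θ), so v = −rω sinθ·[1 + r cosθ/√(L² − r² sin²θ)].
With r = 0.0456 m, L = 0.176 m, θ = 145.7°: √(L² − r² sin²θ) = 0.17411 m.
v = −0.0456·363.3·0.56353·[1 + 0.0456·-0.82610/0.17411] = -7.3153 m/s.
|v| = 7.3153 m/s.

7.32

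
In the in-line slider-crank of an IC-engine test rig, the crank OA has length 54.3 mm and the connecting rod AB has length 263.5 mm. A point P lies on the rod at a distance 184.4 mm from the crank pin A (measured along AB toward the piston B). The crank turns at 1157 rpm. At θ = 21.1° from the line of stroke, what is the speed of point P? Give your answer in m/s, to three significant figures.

3.26

ω = 121.2 rad/s.  Crank-pin speed |V_A| = rω = 6.579 m/s, perpendicular to OA.
Rod angle: sinφ = −(r/L) sinθ ⇒ φ = -4.254°; ω_rod = −rω cosθ/√(L²−r²sin²θ) = -23.358 rad/s.
V_P = V_A + ω_rod × AP, with AP = 0.1844 m along the rod.
Components: V_Px = −rω sinθ − a·ω_rod·sinφ = -2.688 m/s;  V_Py = rω cosθ + a·ω_rod·cosφ = +1.8425 m/s.
|V_P| = √(V_Px² + V_Py²) = 3.2589 m/s.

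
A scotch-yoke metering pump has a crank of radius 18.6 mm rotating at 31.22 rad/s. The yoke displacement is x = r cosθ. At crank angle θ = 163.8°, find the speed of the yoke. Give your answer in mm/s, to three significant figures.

ω = 31.22 rad/s
x = r cosθ ⇒ ẋ = −rω sinθ.
|v| = rω|sinθ| = 0.0186·31.22·|sin 163.8°| = 0.16201 m/s = 162.01 mm/s.

162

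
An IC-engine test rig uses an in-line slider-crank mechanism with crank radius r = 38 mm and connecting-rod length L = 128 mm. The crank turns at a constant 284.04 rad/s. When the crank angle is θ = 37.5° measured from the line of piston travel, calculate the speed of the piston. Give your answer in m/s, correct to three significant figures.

ω = 284 rad/s
For an in-line slider-crank, x = r cosθ + √(L² − r² sin²θ), so v = −rω sinθ·[1 + r cosθ/√(L² − r² sin²θ)].
With r = 0.038 m, L = 0.128 m, θ = 37.5°: √(L² − r² sin²θ) = 0.12589 m.
v = −0.038·284·0.60876·[1 + 0.038·0.79335/0.12589] = -8.1442 m/s.
|v| = 8.1442 m/s.

8.14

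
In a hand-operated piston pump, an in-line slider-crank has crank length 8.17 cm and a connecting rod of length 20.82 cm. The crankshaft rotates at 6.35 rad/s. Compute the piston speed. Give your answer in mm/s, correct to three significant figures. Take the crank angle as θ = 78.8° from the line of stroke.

551

ω = 6.35 rad/s
For an in-line slider-crank, x = r cosθ + √(L² − r² sin²θ), so v = −rω sinθ·[1 + r cosθ/√(L² − r² sin²θ)].
With r = 0.0817 m, L = 0.2082 m, θ = 78.8°: √(L² − r² sin²θ) = 0.19216 m.
v = −0.0817·6.35·0.98096·[1 + 0.0817·0.19423/0.19216] = -0.55094 m/s.
|v| = 0.55094 m/s = 550.94 mm/s.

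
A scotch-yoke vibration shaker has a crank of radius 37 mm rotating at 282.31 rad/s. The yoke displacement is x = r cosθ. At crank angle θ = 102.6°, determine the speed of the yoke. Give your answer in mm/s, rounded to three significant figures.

ω = 282.3 rad/s
x = r cosθ ⇒ ẋ = −rω sinθ.
|v| = rω|sinθ| = 0.037·282.3·|sin 102.6°| = 10.194 m/s = 10194 mm/s.

10200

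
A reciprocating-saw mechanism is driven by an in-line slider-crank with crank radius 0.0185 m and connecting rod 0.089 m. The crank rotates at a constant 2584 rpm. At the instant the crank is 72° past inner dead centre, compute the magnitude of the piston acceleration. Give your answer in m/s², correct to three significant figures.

187

ω = 2π·2584/60 = 270.6 rad/s
x(θ) = r cosθ + √(L² − r² sin²θ); with ω constant, a = ω²·d²x/dθ².
d²x/dθ² = −r cosθ − r²(cos2θ)/√u − r⁴ sin²2θ/(4u^{3/2}),  u = L² − r² sin²θ = 0.00761143 m².
Substituting r = 0.0185 m, L = 0.089 m, θ = 72°: d²x/dθ² = -0.0025583 m.
a = ω²·d²x/dθ² = (270.6)²·(-0.0025583) = -187.33 m/s²;  |a| = 187.33 m/s².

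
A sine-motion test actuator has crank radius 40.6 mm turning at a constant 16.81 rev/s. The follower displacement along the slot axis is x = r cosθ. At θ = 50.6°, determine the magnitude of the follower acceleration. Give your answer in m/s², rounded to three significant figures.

ω = 105.6 rad/s (from 16.81 rev/s).
x = r cosθ ⇒ ẍ = −rω² cosθ (ω constant).
|a| = rω²|cosθ| = 0.0406·(105.6)²·|cos 50.6°| = 287.48 m/s².

287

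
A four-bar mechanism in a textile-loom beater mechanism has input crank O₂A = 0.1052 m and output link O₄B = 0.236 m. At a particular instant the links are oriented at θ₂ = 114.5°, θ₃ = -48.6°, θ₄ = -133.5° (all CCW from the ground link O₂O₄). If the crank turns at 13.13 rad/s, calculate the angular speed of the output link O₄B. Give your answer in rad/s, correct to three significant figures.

1.71

ω₂ = 13.13 rad/s
Differentiating the loop-closure r₂e^{iθ₂}+r₃e^{iθ₃}=r₁+r₄e^{iθ₄} gives r₂ω₂e^{iθ₂}+r₃ω₃e^{iθ₃}=r₄ω₄e^{iθ₄}.
Eliminating the other unknown: ω₄ = r₂ω₂ sin(θ₂−θ₃) / [r₄ sin(θ₄−θ₃)].
Numerator sine = +0.29070; denominator sine = -0.99604.
Result = 0.1052·13.13·(+0.29070) / (0.236·(-0.99604)) = -1.7082 rad/s; magnitude 1.7082 rad/s.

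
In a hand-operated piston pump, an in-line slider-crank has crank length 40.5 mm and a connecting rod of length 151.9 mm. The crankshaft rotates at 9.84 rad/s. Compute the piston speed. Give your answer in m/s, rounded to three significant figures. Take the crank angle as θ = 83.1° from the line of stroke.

ω = 9.84 rad/s
For an in-line slider-crank, x = r cosθ + √(L² − r² sin²θ), so v = −rω sinθ·[1 + r cosθ/√(L² − r² sin²θ)].
With r = 0.0405 m, L = 0.1519 m, θ = 83.1°: √(L² − r² sin²θ) = 0.14648 m.
v = −0.0405·9.84·0.99276·[1 + 0.0405·0.12014/0.14648] = -0.40877 m/s.
|v| = 0.40877 m/s.

0.409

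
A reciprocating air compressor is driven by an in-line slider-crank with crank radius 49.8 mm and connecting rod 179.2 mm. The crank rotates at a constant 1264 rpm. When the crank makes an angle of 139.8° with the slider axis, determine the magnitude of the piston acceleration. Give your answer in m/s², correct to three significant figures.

ω = 2π·1264/60 = 132.4 rad/s
x(θ) = r cosθ + √(L² − r² sin²θ); with ω constant, a = ω²·d²x/dθ².
d²x/dθ² = −r cosθ − r²(cos2θ)/√u − r⁴ sin²2θ/(4u^{3/2}),  u = L² − r² sin²θ = 0.0310794 m².
Substituting r = 0.0498 m, L = 0.1792 m, θ = 139.8°: d²x/dθ² = +0.035418 m.
a = ω²·d²x/dθ² = (132.4)²·(+0.035418) = +620.55 m/s²;  |a| = 620.55 m/s².

621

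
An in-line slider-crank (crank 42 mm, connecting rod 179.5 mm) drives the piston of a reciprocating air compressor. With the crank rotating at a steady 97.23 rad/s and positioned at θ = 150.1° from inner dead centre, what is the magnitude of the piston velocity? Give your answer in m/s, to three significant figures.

1.62

ω = 97.23 rad/s
For an in-line slider-crank, x = r cosθ + √(L² − r² sin²θ), so v = −rω sinθ·[1 + r cosθ/√(L² − r² sin²θ)].
With r = 0.042 m, L = 0.1795 m, θ = 150.1°: √(L² − r² sin²θ) = 0.17827 m.
v = −0.042·97.23·0.49849·[1 + 0.042·-0.86690/0.17827] = -1.6199 m/s.
|v| = 1.6199 m/s.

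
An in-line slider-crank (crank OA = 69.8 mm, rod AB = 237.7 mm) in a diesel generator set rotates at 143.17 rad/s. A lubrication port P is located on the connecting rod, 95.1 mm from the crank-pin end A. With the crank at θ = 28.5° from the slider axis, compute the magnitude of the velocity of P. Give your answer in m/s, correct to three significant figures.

7.45

ω = 143.2 rad/s.  Crank-pin speed |V_A| = rω = 9.9933 m/s, perpendicular to OA.
Rod angle: sinφ = −(r/L) sinθ ⇒ φ = -8.055°; ω_rod = −rω cosθ/√(L²−r²sin²θ) = -37.315 rad/s.
V_P = V_A + ω_rod × AP, with AP = 0.0951 m along the rod.
Components: V_Px = −rω sinθ − a·ω_rod·sinφ = -5.2656 m/s;  V_Py = rω cosθ + a·ω_rod·cosφ = +5.2686 m/s.
|V_P| = √(V_Px² + V_Py²) = 7.4488 m/s.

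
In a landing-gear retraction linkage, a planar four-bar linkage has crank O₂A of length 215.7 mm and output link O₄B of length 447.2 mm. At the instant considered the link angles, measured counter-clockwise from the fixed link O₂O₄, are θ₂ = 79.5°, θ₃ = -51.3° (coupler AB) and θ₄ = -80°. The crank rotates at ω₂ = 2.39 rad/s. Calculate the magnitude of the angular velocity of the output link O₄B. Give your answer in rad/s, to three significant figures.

1.82

ω₂ = 2.39 rad/s
Differentiating the loop-closure r₂e^{iθ₂}+r₃e^{iθ₃}=r₁+r₄e^{iθ₄} gives r₂ω₂e^{iθ₂}+r₃ω₃e^{iθ₃}=r₄ω₄e^{iθ₄}.
Eliminating the other unknown: ω₄ = r₂ω₂ sin(θ₂−θ₃) / [r₄ sin(θ₄−θ₃)].
Numerator sine = +0.75700; denominator sine = -0.48022.
Result = 0.2157·2.39·(+0.75700) / (0.4472·(-0.48022)) = -1.8172 rad/s; magnitude 1.8172 rad/s.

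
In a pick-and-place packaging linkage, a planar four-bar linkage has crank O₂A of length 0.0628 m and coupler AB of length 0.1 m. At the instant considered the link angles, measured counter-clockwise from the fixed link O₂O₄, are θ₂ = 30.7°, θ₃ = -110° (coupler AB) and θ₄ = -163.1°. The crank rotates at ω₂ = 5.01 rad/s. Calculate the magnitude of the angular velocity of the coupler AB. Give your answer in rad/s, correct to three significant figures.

0.938

ω₂ = 5.01 rad/s
Differentiating the loop-closure r₂e^{iθ₂}+r₃e^{iθ₃}=r₁+r₄e^{iθ₄} gives r₂ω₂e^{iθ₂}+r₃ω₃e^{iθ₃}=r₄ω₄e^{iθ₄}.
Eliminating the other unknown: ω₃ = r₂ω₂ sin(θ₄−θ₂) / [r₃ sin(θ₃−θ₄)].
Numerator sine = +0.23853; denominator sine = +0.79968.
Result = 0.0628·5.01·(+0.23853) / (0.1·(+0.79968)) = +0.93849 rad/s; magnitude 0.93849 rad/s.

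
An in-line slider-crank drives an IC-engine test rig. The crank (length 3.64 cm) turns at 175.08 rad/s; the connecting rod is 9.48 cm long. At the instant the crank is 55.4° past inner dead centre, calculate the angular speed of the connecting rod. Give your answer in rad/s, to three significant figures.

40.2

ω = 175.1 rad/s
The rod makes angle φ with the slider axis where L sinφ = r sinθ; differentiating, L cosφ·φ̇ = r ω cosθ.
L cosφ = √(L² − r² sin²θ) = 0.089941 m.
|ω_rod| = r ω |cosθ| / √(L² − r² sin²θ) = 0.0364·175.1·0.56784/0.089941 = 40.236 rad/s.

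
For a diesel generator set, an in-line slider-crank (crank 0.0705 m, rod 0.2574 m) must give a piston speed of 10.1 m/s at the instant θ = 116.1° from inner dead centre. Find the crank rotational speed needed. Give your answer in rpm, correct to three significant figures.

For an in-line slider-crank, |v_piston| = rω|sinθ|·[1 + r cosθ/√(L² − r² sin²θ)].
With r = 0.0705 m, L = 0.2574 m, θ = 116.1°: the bracketed kinematic factor |dx/dθ| = 0.05544 m.
ω = v/|dx/dθ| = 10.1/0.05544 = 182.18 rad/s.
N = 60ω/(2π) = 1739.7 rpm.

1740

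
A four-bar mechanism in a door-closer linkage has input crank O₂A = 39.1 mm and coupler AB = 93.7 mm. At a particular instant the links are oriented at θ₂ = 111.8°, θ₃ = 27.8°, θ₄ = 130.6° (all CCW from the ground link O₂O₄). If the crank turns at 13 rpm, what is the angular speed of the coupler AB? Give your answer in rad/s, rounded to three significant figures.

ω₂ = 1.361 rad/s (from 13 rpm).
Differentiating the loop-closure r₂e^{iθ₂}+r₃e^{iθ₃}=r₁+r₄e^{iθ₄} gives r₂ω₂e^{iθ₂}+r₃ω₃e^{iθ₃}=r₄ω₄e^{iθ₄}.
Eliminating the other unknown: ω₃ = r₂ω₂ sin(θ₄−θ₂) / [r₃ sin(θ₃−θ₄)].
Numerator sine = +0.32227; denominator sine = -0.97515.
Result = 0.0391·1.361·(+0.32227) / (0.0937·(-0.97515)) = -0.18774 rad/s; magnitude 0.18774 rad/s.

0.188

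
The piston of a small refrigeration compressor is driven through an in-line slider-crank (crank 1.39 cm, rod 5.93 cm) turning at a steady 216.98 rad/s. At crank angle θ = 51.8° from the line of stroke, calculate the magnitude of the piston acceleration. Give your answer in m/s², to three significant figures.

370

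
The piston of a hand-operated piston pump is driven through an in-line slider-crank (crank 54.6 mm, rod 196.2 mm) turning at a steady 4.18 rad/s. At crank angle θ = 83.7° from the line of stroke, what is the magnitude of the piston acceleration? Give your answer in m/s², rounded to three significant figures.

0.165

ω = 4.18 rad/s
x(θ) = r cosθ + √(L² − r² sin²θ); with ω constant, a = ω²·d²x/dθ².
d²x/dθ² = −r cosθ − r²(cos2θ)/√u − r⁴ sin²2θ/(4u^{3/2}),  u = L² − r² sin²θ = 0.0355492 m².
Substituting r = 0.0546 m, L = 0.1962 m, θ = 83.7°: d²x/dθ² = +0.0094233 m.
a = ω²·d²x/dθ² = (4.18)²·(+0.0094233) = +0.16465 m/s²;  |a| = 0.16465 m/s².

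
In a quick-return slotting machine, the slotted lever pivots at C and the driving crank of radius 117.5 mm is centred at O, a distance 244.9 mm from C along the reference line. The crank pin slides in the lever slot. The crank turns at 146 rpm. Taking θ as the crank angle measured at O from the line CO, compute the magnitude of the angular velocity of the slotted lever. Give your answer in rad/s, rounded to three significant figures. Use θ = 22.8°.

ω = 15.29 rad/s (from 146 rpm).
Crank pin A relative to C: A = (d + r cosθ, r sinθ); lever angle φ = atan2(r sinθ, d + r cosθ).
Differentiating tanφ: φ̇ = rω(d cosθ + r)/(d² + r² + 2dr cosθ).
d² + r² + 2dr cosθ = |CA|² = 0.126837 m²;  d cosθ + r = +0.34326 m.
|ω_lever| = |0.1175·15.29·+0.34326| / 0.126837 = 4.8619 rad/s.

4.86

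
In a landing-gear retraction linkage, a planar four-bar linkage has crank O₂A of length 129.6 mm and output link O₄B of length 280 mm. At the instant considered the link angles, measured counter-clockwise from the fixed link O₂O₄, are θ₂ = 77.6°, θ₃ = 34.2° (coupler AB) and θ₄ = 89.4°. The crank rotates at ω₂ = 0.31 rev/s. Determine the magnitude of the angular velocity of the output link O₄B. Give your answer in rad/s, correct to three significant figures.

0.754

ω₂ = 1.948 rad/s (from 0.31 rev/s).
Differentiating the loop-closure r₂e^{iθ₂}+r₃e^{iθ₃}=r₁+r₄e^{iθ₄} gives r₂ω₂e^{iθ₂}+r₃ω₃e^{iθ₃}=r₄ω₄e^{iθ₄}.
Eliminating the other unknown: ω₄ = r₂ω₂ sin(θ₂−θ₃) / [r₄ sin(θ₄−θ₃)].
Numerator sine = +0.68709; denominator sine = +0.82115.
Result = 0.1296·1.948·(+0.68709) / (0.28·(+0.82115)) = +0.75436 rad/s; magnitude 0.75436 rad/s.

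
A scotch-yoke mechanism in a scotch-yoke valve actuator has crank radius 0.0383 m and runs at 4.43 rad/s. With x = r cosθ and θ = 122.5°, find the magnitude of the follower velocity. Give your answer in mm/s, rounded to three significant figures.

ω = 4.43 rad/s
x = r cosθ ⇒ ẋ = −rω sinθ.
|v| = rω|sinθ| = 0.0383·4.43·|sin 122.5°| = 0.1431 m/s = 143.1 mm/s.

143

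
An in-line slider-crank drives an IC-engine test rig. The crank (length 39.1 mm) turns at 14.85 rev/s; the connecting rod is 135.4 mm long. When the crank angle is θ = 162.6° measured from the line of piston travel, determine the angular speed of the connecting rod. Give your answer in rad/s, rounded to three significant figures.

25.8

ω = 93.31 rad/s (converted from 14.85 rev/s).
The rod makes angle φ with the slider axis where L sinφ = r sinθ; differentiating, L cosφ·φ̇ = r ω cosθ.
L cosφ = √(L² − r² sin²θ) = 0.13489 m.
|ω_rod| = r ω |cosθ| / √(L² − r² sin²θ) = 0.0391·93.31·0.95424/0.13489 = 25.808 rad/s.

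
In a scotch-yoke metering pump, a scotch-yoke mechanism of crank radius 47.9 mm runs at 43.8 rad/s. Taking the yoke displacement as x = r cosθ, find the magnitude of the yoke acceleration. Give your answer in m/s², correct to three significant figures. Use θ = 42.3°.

68.0

ω = 43.8 rad/s
x = r cosθ ⇒ ẍ = −rω² cosθ (ω constant).
|a| = rω²|cosθ| = 0.0479·(43.8)²·|cos 42.3°| = 67.967 m/s².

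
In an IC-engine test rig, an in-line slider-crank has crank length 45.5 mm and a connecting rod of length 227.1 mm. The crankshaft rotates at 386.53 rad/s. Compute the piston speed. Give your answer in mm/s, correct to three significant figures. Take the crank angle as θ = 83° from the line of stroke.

ω = 386.5 rad/s
For an in-line slider-crank, x = r cosθ + √(L² − r² sin²θ), so v = −rω sinθ·[1 + r cosθ/√(L² − r² sin²θ)].
With r = 0.0455 m, L = 0.2271 m, θ = 83°: √(L² − r² sin²θ) = 0.22256 m.
v = −0.0455·386.5·0.99255·[1 + 0.0455·0.12187/0.22256] = -17.891 m/s.
|v| = 17.891 m/s = 17891 mm/s.

17900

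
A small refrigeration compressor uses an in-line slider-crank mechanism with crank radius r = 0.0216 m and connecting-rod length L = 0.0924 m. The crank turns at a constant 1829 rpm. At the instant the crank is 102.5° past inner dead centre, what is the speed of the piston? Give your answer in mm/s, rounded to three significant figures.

3830

ω = 2π·1829/60 = 191.5 rad/s
For an in-line slider-crank, x = r cosθ + √(L² − r² sin²θ), so v = −rω sinθ·[1 + r cosθ/√(L² − r² sin²θ)].
With r = 0.0216 m, L = 0.0924 m, θ = 102.5°: √(L² − r² sin²θ) = 0.089961 m.
v = −0.0216·191.5·0.97630·[1 + 0.0216·-0.21644/0.089961] = -3.8291 m/s.
|v| = 3.8291 m/s = 3829.1 mm/s.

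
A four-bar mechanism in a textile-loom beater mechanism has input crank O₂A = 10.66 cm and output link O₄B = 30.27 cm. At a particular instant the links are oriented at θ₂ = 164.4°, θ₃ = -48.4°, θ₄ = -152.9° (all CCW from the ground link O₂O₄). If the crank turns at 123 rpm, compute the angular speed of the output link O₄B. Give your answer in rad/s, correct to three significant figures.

2.54

ω₂ = 12.88 rad/s (from 123 rpm).
Differentiating the loop-closure r₂e^{iθ₂}+r₃e^{iθ₃}=r₁+r₄e^{iθ₄} gives r₂ω₂e^{iθ₂}+r₃ω₃e^{iθ₃}=r₄ω₄e^{iθ₄}.
Eliminating the other unknown: ω₄ = r₂ω₂ sin(θ₂−θ₃) / [r₄ sin(θ₄−θ₃)].
Numerator sine = -0.54171; denominator sine = -0.96815.
Result = 0.1066·12.88·(-0.54171) / (0.3027·(-0.96815)) = +2.5381 rad/s; magnitude 2.5381 rad/s.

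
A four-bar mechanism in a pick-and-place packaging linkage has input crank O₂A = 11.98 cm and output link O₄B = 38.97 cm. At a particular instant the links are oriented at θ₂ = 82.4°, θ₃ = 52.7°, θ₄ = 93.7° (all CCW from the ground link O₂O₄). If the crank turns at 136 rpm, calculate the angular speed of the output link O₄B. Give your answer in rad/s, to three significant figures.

3.31

ω₂ = 14.24 rad/s (from 136 rpm).
Differentiating the loop-closure r₂e^{iθ₂}+r₃e^{iθ₃}=r₁+r₄e^{iθ₄} gives r₂ω₂e^{iθ₂}+r₃ω₃e^{iθ₃}=r₄ω₄e^{iθ₄}.
Eliminating the other unknown: ω₄ = r₂ω₂ sin(θ₂−θ₃) / [r₄ sin(θ₄−θ₃)].
Numerator sine = +0.49546; denominator sine = +0.65606.
Result = 0.1198·14.24·(+0.49546) / (0.3897·(+0.65606)) = +3.3064 rad/s; magnitude 3.3064 rad/s.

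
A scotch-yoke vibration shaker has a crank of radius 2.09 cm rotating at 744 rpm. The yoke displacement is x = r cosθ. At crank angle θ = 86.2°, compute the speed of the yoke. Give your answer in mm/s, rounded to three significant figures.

1620

ω = 77.91 rad/s (from 744 rpm).
x = r cosθ ⇒ ẋ = −rω sinθ.
|v| = rω|sinθ| = 0.0209·77.91·|sin 86.2°| = 1.6248 m/s = 1624.8 mm/s.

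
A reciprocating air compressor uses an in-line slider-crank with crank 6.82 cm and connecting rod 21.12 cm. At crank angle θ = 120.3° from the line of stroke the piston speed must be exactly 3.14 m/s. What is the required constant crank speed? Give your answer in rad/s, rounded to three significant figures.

64.2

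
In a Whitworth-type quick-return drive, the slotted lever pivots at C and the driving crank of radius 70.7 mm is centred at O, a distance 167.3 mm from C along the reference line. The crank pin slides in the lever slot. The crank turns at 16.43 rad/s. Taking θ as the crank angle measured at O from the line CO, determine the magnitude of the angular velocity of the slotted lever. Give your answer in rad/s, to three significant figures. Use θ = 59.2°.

ω = 16.43 rad/s
Crank pin A relative to C: A = (d + r cosθ, r sinθ); lever angle φ = atan2(r sinθ, d + r cosθ).
Differentiating tanφ: φ̇ = rω(d cosθ + r)/(d² + r² + 2dr cosθ).
d² + r² + 2dr cosθ = |CA|² = 0.0451008 m²;  d cosθ + r = +0.15636 m.
|ω_lever| = |0.0707·16.43·+0.15636| / 0.0451008 = 4.0273 rad/s.

4.03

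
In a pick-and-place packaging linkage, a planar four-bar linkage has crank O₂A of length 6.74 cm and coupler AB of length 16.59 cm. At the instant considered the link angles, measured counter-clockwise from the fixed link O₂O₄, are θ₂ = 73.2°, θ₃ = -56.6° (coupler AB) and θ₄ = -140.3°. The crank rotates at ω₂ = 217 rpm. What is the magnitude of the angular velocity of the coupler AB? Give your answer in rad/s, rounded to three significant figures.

ω₂ = 22.72 rad/s (from 217 rpm).
Differentiating the loop-closure r₂e^{iθ₂}+r₃e^{iθ₃}=r₁+r₄e^{iθ₄} gives r₂ω₂e^{iθ₂}+r₃ω₃e^{iθ₃}=r₄ω₄e^{iθ₄}.
Eliminating the other unknown: ω₃ = r₂ω₂ sin(θ₄−θ₂) / [r₃ sin(θ₃−θ₄)].
Numerator sine = +0.55194; denominator sine = +0.99396.
Result = 0.0674·22.72·(+0.55194) / (0.1659·(+0.99396)) = +5.1265 rad/s; magnitude 5.1265 rad/s.

5.13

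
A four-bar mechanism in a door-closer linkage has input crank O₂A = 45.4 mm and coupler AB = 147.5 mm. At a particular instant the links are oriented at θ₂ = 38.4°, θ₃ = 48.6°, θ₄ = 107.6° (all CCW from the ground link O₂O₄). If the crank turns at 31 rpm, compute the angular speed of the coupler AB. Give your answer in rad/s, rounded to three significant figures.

ω₂ = 3.246 rad/s (from 31 rpm).
Differentiating the loop-closure r₂e^{iθ₂}+r₃e^{iθ₃}=r₁+r₄e^{iθ₄} gives r₂ω₂e^{iθ₂}+r₃ω₃e^{iθ₃}=r₄ω₄e^{iθ₄}.
Eliminating the other unknown: ω₃ = r₂ω₂ sin(θ₄−θ₂) / [r₃ sin(θ₃−θ₄)].
Numerator sine = +0.93483; denominator sine = -0.85717.
Result = 0.0454·3.246·(+0.93483) / (0.1475·(-0.85717)) = -1.0897 rad/s; magnitude 1.0897 rad/s.

1.09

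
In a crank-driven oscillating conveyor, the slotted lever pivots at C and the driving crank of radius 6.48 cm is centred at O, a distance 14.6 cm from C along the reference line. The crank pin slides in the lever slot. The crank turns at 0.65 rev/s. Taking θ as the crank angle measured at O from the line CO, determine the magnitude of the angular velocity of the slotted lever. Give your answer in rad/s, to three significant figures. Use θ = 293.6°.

0.986

ω = 4.084 rad/s (from 0.65 rev/s).
Crank pin A relative to C: A = (d + r cosθ, r sinθ); lever angle φ = atan2(r sinθ, d + r cosθ).
Differentiating tanφ: φ̇ = rω(d cosθ + r)/(d² + r² + 2dr cosθ).
d² + r² + 2dr cosθ = |CA|² = 0.0330903 m²;  d cosθ + r = +0.12325 m.
|ω_lever| = |0.0648·4.084·+0.12325| / 0.0330903 = 0.98573 rad/s.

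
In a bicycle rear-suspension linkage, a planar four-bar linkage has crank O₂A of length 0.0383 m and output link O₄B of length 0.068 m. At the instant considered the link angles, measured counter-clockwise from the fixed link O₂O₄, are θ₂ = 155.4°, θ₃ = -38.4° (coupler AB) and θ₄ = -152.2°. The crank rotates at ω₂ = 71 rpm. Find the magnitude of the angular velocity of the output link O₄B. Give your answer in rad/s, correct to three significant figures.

1.09

ω₂ = 7.435 rad/s (from 71 rpm).
Differentiating the loop-closure r₂e^{iθ₂}+r₃e^{iθ₃}=r₁+r₄e^{iθ₄} gives r₂ω₂e^{iθ₂}+r₃ω₃e^{iθ₃}=r₄ω₄e^{iθ₄}.
Eliminating the other unknown: ω₄ = r₂ω₂ sin(θ₂−θ₃) / [r₄ sin(θ₄−θ₃)].
Numerator sine = -0.23853; denominator sine = -0.91496.
Result = 0.0383·7.435·(-0.23853) / (0.068·(-0.91496)) = +1.0918 rad/s; magnitude 1.0918 rad/s.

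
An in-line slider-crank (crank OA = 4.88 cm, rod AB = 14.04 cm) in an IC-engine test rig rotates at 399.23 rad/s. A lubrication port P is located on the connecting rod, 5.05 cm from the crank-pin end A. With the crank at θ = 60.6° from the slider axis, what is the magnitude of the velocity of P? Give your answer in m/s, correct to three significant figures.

19.1

ω = 399.2 rad/s.  Crank-pin speed |V_A| = rω = 19.482 m/s, perpendicular to OA.
Rod angle: sinφ = −(r/L) sinθ ⇒ φ = -17.627°; ω_rod = −rω cosθ/√(L²−r²sin²θ) = -71.475 rad/s.
V_P = V_A + ω_rod × AP, with AP = 0.0505 m along the rod.
Components: V_Px = −rω sinθ − a·ω_rod·sinφ = -18.066 m/s;  V_Py = rω cosθ + a·ω_rod·cosφ = +6.124 m/s.
|V_P| = √(V_Px² + V_Py²) = 19.076 m/s.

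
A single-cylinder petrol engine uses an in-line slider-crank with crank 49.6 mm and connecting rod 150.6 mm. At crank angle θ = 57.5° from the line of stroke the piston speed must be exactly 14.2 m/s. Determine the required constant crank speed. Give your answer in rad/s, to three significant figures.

For an in-line slider-crank, |v_piston| = rω|sinθ|·[1 + r cosθ/√(L² − r² sin²θ)].
With r = 0.0496 m, L = 0.1506 m, θ = 57.5°: the bracketed kinematic factor |dx/dθ| = 0.049538 m.
ω = v/|dx/dθ| = 14.2/0.049538 = 286.65 rad/s.

287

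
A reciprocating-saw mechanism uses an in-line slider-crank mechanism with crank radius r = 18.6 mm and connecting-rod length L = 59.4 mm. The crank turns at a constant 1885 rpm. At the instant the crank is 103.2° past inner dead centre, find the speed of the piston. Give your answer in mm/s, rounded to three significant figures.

3310

ω = 2π·1885/60 = 197.4 rad/s
For an in-line slider-crank, x = r cosθ + √(L² − r² sin²θ), so v = −rω sinθ·[1 + r cosθ/√(L² − r² sin²θ)].
With r = 0.0186 m, L = 0.0594 m, θ = 103.2°: √(L² − r² sin²θ) = 0.056572 m.
v = −0.0186·197.4·0.97358·[1 + 0.0186·-0.22835/0.056572] = -3.3062 m/s.
|v| = 3.3062 m/s = 3306.2 mm/s.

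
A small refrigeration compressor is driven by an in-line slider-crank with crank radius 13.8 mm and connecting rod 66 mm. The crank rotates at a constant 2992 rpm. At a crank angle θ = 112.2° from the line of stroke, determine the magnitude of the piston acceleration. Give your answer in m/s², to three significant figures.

ω = 2π·2992/60 = 313.3 rad/s
x(θ) = r cosθ + √(L² − r² sin²θ); with ω constant, a = ω²·d²x/dθ².
d²x/dθ² = −r cosθ − r²(cos2θ)/√u − r⁴ sin²2θ/(4u^{3/2}),  u = L² − r² sin²θ = 0.00419275 m².
Substituting r = 0.0138 m, L = 0.066 m, θ = 112.2°: d²x/dθ² = +0.0072992 m.
a = ω²·d²x/dθ² = (313.3)²·(+0.0072992) = +716.56 m/s²;  |a| = 716.56 m/s².

717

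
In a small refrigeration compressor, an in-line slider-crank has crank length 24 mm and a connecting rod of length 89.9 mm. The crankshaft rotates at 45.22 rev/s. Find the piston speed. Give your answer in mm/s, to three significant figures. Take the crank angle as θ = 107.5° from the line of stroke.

ω = 2π·45.2 = 284.1 rad/s
For an in-line slider-crank, x = r cosθ + √(L² − r² sin²θ), so v = −rω sinθ·[1 + r cosθ/√(L² − r² sin²θ)].
With r = 0.024 m, L = 0.0899 m, θ = 107.5°: √(L² − r² sin²θ) = 0.086937 m.
v = −0.024·284.1·0.95372·[1 + 0.024·-0.30071/0.086937] = -5.9635 m/s.
|v| = 5.9635 m/s = 5963.5 mm/s.

5960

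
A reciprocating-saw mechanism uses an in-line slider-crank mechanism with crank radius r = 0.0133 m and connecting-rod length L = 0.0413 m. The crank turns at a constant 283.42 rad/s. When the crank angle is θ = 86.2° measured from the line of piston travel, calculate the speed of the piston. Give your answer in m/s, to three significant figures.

3.85

ω = 283.4 rad/s
For an in-line slider-crank, x = r cosθ + √(L² − r² sin²θ), so v = −rω sinθ·[1 + r cosθ/√(L² − r² sin²θ)].
With r = 0.0133 m, L = 0.0413 m, θ = 86.2°: √(L² − r² sin²θ) = 0.03911 m.
v = −0.0133·283.4·0.99780·[1 + 0.0133·0.06627/0.03911] = -3.846 m/s.
|v| = 3.846 m/s.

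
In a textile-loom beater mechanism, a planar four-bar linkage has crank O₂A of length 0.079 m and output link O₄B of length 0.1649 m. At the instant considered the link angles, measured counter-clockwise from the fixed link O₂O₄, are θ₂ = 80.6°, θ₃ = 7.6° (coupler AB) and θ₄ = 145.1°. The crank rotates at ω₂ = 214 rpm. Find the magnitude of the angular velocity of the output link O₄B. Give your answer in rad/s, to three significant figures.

15.2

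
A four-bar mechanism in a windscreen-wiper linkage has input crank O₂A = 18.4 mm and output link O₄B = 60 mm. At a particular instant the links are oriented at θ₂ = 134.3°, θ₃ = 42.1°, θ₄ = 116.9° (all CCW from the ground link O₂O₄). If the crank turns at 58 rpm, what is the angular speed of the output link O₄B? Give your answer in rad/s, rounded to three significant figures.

ω₂ = 6.074 rad/s (from 58 rpm).
Differentiating the loop-closure r₂e^{iθ₂}+r₃e^{iθ₃}=r₁+r₄e^{iθ₄} gives r₂ω₂e^{iθ₂}+r₃ω₃e^{iθ₃}=r₄ω₄e^{iθ₄}.
Eliminating the other unknown: ω₄ = r₂ω₂ sin(θ₂−θ₃) / [r₄ sin(θ₄−θ₃)].
Numerator sine = +0.99926; denominator sine = +0.96502.
Result = 0.0184·6.074·(+0.99926) / (0.06·(+0.96502)) = +1.9287 rad/s; magnitude 1.9287 rad/s.

1.93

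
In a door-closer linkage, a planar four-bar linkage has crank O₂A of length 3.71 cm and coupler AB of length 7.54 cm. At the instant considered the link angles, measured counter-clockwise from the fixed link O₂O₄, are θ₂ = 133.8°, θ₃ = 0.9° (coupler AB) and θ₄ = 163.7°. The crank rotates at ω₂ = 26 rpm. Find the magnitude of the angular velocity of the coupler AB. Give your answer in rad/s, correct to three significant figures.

2.26

ω₂ = 2.723 rad/s (from 26 rpm).
Differentiating the loop-closure r₂e^{iθ₂}+r₃e^{iθ₃}=r₁+r₄e^{iθ₄} gives r₂ω₂e^{iθ₂}+r₃ω₃e^{iθ₃}=r₄ω₄e^{iθ₄}.
Eliminating the other unknown: ω₃ = r₂ω₂ sin(θ₄−θ₂) / [r₃ sin(θ₃−θ₄)].
Numerator sine = +0.49849; denominator sine = -0.29571.
Result = 0.0371·2.723·(+0.49849) / (0.0754·(-0.29571)) = -2.2584 rad/s; magnitude 2.2584 rad/s.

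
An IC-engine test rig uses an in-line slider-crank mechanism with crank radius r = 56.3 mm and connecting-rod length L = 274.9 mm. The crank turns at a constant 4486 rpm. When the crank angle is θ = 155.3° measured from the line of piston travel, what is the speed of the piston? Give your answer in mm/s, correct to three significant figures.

8990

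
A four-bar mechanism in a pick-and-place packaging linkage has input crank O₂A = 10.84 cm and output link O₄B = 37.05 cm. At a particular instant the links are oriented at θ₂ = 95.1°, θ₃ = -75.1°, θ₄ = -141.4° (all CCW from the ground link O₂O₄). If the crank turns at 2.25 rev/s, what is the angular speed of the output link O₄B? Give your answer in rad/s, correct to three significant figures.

ω₂ = 14.14 rad/s (from 2.25 rev/s).
Differentiating the loop-closure r₂e^{iθ₂}+r₃e^{iθ₃}=r₁+r₄e^{iθ₄} gives r₂ω₂e^{iθ₂}+r₃ω₃e^{iθ₃}=r₄ω₄e^{iθ₄}.
Eliminating the other unknown: ω₄ = r₂ω₂ sin(θ₂−θ₃) / [r₄ sin(θ₄−θ₃)].
Numerator sine = +0.17021; denominator sine = -0.91566.
Result = 0.1084·14.14·(+0.17021) / (0.3705·(-0.91566)) = -0.76887 rad/s; magnitude 0.76887 rad/s.

0.769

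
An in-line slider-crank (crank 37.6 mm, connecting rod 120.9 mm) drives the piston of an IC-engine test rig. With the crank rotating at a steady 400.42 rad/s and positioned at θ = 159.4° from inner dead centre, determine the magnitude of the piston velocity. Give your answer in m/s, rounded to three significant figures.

3.75

ω = 400.4 rad/s
For an in-line slider-crank, x = r cosθ + √(L² − r² sin²θ), so v = −rω sinθ·[1 + r cosθ/√(L² − r² sin²θ)].
With r = 0.0376 m, L = 0.1209 m, θ = 159.4°: √(L² − r² sin²θ) = 0.12017 m.
v = −0.0376·400.4·0.35184·[1 + 0.0376·-0.93606/0.12017] = -3.7458 m/s.
|v| = 3.7458 m/s.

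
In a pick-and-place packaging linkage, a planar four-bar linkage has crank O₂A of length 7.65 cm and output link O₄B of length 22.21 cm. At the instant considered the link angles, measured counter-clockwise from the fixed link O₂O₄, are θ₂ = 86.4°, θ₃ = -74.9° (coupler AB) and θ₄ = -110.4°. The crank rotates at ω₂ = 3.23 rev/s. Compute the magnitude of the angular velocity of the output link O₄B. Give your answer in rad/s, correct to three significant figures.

ω₂ = 20.29 rad/s (from 3.23 rev/s).
Differentiating the loop-closure r₂e^{iθ₂}+r₃e^{iθ₃}=r₁+r₄e^{iθ₄} gives r₂ω₂e^{iθ₂}+r₃ω₃e^{iθ₃}=r₄ω₄e^{iθ₄}.
Eliminating the other unknown: ω₄ = r₂ω₂ sin(θ₂−θ₃) / [r₄ sin(θ₄−θ₃)].
Numerator sine = +0.32061; denominator sine = -0.58070.
Result = 0.0765·20.29·(+0.32061) / (0.2221·(-0.58070)) = -3.8594 rad/s; magnitude 3.8594 rad/s.

3.86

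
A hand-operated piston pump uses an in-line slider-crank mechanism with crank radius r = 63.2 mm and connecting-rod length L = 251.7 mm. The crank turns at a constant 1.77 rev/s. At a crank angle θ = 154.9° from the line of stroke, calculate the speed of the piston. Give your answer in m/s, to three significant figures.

ω = 2π·1.77 = 11.12 rad/s
For an in-line slider-crank, x = r cosθ + √(L² − r² sin²θ), so v = −rω sinθ·[1 + r cosθ/√(L² − r² sin²θ)].
With r = 0.0632 m, L = 0.2517 m, θ = 154.9°: √(L² − r² sin²θ) = 0.25027 m.
v = −0.0632·11.12·0.42420·[1 + 0.0632·-0.90557/0.25027] = -0.22997 m/s.
|v| = 0.22997 m/s.

0.230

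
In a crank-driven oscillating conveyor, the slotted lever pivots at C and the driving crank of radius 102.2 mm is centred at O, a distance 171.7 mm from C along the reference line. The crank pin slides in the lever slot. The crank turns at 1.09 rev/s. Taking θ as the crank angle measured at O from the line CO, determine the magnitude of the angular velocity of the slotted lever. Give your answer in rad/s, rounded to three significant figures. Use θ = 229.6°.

0.370

ω = 6.849 rad/s (from 1.09 rev/s).
Crank pin A relative to C: A = (d + r cosθ, r sinθ); lever angle φ = atan2(r sinθ, d + r cosθ).
Differentiating tanφ: φ̇ = rω(d cosθ + r)/(d² + r² + 2dr cosθ).
d² + r² + 2dr cosθ = |CA|² = 0.0171797 m²;  d cosθ + r = -0.0090822 m.
|ω_lever| = |0.1022·6.849·-0.0090822| / 0.0171797 = 0.37003 rad/s.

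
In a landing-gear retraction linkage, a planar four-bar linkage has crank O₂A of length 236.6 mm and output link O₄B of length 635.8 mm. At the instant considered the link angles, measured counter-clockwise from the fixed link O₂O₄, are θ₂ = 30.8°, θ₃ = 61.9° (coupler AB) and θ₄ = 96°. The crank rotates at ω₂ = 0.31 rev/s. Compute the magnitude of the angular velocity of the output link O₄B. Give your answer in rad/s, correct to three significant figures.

0.668

ω₂ = 1.948 rad/s (from 0.31 rev/s).
Differentiating the loop-closure r₂e^{iθ₂}+r₃e^{iθ₃}=r₁+r₄e^{iθ₄} gives r₂ω₂e^{iθ₂}+r₃ω₃e^{iθ₃}=r₄ω₄e^{iθ₄}.
Eliminating the other unknown: ω₄ = r₂ω₂ sin(θ₂−θ₃) / [r₄ sin(θ₄−θ₃)].
Numerator sine = -0.51653; denominator sine = +0.56064.
Result = 0.2366·1.948·(-0.51653) / (0.6358·(+0.56064)) = -0.66781 rad/s; magnitude 0.66781 rad/s.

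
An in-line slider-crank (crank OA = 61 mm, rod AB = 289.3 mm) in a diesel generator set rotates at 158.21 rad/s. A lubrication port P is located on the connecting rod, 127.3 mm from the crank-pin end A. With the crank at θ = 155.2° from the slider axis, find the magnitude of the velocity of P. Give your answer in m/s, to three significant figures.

6.15

ω = 158.2 rad/s.  Crank-pin speed |V_A| = rω = 9.6508 m/s, perpendicular to OA.
Rod angle: sinφ = −(r/L) sinθ ⇒ φ = -5.074°; ω_rod = −rω cosθ/√(L²−r²sin²θ) = +30.402 rad/s.
V_P = V_A + ω_rod × AP, with AP = 0.1273 m along the rod.
Components: V_Px = −rω sinθ − a·ω_rod·sinφ = -3.7058 m/s;  V_Py = rω cosθ + a·ω_rod·cosφ = -4.9058 m/s.
|V_P| = √(V_Px² + V_Py²) = 6.1481 m/s.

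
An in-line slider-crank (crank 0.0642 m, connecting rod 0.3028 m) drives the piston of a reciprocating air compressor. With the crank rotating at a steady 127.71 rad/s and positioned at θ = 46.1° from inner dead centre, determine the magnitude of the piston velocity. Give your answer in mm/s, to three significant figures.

6790

ω = 127.7 rad/s
For an in-line slider-crank, x = r cosθ + √(L² − r² sin²θ), so v = −rω sinθ·[1 + r cosθ/√(L² − r² sin²θ)].
With r = 0.0642 m, L = 0.3028 m, θ = 46.1°: √(L² − r² sin²θ) = 0.29925 m.
v = −0.0642·127.7·0.72055·[1 + 0.0642·0.69340/0.29925] = -6.7866 m/s.
|v| = 6.7866 m/s = 6786.6 mm/s.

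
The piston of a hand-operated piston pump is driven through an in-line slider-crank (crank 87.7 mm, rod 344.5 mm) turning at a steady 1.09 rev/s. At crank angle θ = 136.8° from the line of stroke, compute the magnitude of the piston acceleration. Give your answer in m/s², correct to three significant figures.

ω = 2π·1.09 = 6.849 rad/s
x(θ) = r cosθ + √(L² − r² sin²θ); with ω constant, a = ω²·d²x/dθ².
d²x/dθ² = −r cosθ − r²(cos2θ)/√u − r⁴ sin²2θ/(4u^{3/2}),  u = L² − r² sin²θ = 0.115076 m².
Substituting r = 0.0877 m, L = 0.3445 m, θ = 136.8°: d²x/dθ² = +0.06213 m.
a = ω²·d²x/dθ² = (6.849)²·(+0.06213) = +2.9141 m/s²;  |a| = 2.9141 m/s².

2.91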